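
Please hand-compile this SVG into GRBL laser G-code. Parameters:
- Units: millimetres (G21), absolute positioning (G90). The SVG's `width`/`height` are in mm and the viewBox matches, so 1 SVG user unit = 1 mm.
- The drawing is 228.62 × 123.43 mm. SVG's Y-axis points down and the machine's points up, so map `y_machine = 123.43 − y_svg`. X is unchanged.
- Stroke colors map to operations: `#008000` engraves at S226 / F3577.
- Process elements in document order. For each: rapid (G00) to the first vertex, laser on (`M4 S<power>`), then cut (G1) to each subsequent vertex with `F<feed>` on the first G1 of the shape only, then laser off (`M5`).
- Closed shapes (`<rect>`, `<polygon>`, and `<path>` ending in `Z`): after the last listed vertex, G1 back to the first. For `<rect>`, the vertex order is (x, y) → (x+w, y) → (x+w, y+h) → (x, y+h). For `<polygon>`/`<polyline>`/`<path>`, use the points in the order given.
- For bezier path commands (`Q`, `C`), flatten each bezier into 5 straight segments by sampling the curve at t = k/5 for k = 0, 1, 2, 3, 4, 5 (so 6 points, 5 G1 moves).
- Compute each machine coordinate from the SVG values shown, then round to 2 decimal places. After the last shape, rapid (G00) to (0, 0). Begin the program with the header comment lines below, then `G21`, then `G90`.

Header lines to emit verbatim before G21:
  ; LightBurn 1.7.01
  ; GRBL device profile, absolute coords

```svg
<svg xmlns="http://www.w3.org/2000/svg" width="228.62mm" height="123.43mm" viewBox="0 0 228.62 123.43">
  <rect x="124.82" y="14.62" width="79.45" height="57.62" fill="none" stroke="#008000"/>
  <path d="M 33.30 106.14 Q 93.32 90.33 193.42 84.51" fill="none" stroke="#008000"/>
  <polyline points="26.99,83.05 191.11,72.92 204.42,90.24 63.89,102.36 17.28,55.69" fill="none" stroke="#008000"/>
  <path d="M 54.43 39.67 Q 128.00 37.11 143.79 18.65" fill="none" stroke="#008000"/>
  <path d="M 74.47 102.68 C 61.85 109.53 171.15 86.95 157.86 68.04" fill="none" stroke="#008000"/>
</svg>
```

; LightBurn 1.7.01
; GRBL device profile, absolute coords
G21
G90
G00 X124.82 Y108.81
M4 S226
G1 X204.27 Y108.81 F3577
G1 X204.27 Y51.19
G1 X124.82 Y51.19
G1 X124.82 Y108.81
M5
G00 X33.30 Y17.29
M4 S226
G1 X58.91 Y23.21 F3577
G1 X87.73 Y28.34
G1 X119.75 Y32.67
G1 X154.98 Y36.19
G1 X193.42 Y38.92
M5
G00 X26.99 Y40.38
M4 S226
G1 X191.11 Y50.51 F3577
G1 X204.42 Y33.19
G1 X63.89 Y21.07
G1 X17.28 Y67.74
M5
G00 X54.43 Y83.76
M4 S226
G1 X81.55 Y85.42 F3577
G1 X104.04 Y88.35
G1 X121.91 Y92.56
G1 X135.16 Y98.03
G1 X143.79 Y104.78
M5
G00 X74.47 Y20.75
M4 S226
G1 X79.57 Y19.91 F3577
G1 X102.20 Y24.54
G1 X130.61 Y33.05
G1 X153.08 Y43.87
G1 X157.86 Y55.39
M5
G00 X0.00 Y0.00

viewBox `0 0 228.62 123.43` with mm width/height → 1 unit = 1 mm. Flip: y_m = 123.43 − y_svg.

**Shape 1** — `<rect>` rectangle, stroke `#008000` → engrave (S226, F3577). Machine vertices: (124.82,108.81) → (204.27,108.81) → (204.27,51.19) → (124.82,51.19) → (124.82,108.81). Closed: final G1 returns to the first vertex.

**Shape 2** — `<path>` quadratic bezier, stroke `#008000` → engrave (S226, F3577). Control points (SVG): P0=(33.30,106.14), P1=(93.32,90.33), P2=(193.42,84.51); sampled at t=k/5. Machine vertices: (33.30,17.29) → (58.91,23.21) → (87.73,28.34) → (119.75,32.67) → (154.98,36.19) → (193.42,38.92). Open path.

**Shape 3** — `<polyline>` open polyline, stroke `#008000` → engrave (S226, F3577). Machine vertices: (26.99,40.38) → (191.11,50.51) → (204.42,33.19) → (63.89,21.07) → (17.28,67.74). Open path.

**Shape 4** — `<path>` quadratic bezier, stroke `#008000` → engrave (S226, F3577). Control points (SVG): P0=(54.43,39.67), P1=(128.00,37.11), P2=(143.79,18.65); sampled at t=k/5. Machine vertices: (54.43,83.76) → (81.55,85.42) → (104.04,88.35) → (121.91,92.56) → (135.16,98.03) → (143.79,104.78). Open path.

**Shape 5** — `<path>` cubic bezier, stroke `#008000` → engrave (S226, F3577). Control points (SVG): P0=(74.47,102.68), P1=(61.85,109.53), P2=(171.15,86.95), P3=(157.86,68.04); sampled at t=k/5. Machine vertices: (74.47,20.75) → (79.57,19.91) → (102.20,24.54) → (130.61,33.05) → (153.08,43.87) → (157.86,55.39). Open path.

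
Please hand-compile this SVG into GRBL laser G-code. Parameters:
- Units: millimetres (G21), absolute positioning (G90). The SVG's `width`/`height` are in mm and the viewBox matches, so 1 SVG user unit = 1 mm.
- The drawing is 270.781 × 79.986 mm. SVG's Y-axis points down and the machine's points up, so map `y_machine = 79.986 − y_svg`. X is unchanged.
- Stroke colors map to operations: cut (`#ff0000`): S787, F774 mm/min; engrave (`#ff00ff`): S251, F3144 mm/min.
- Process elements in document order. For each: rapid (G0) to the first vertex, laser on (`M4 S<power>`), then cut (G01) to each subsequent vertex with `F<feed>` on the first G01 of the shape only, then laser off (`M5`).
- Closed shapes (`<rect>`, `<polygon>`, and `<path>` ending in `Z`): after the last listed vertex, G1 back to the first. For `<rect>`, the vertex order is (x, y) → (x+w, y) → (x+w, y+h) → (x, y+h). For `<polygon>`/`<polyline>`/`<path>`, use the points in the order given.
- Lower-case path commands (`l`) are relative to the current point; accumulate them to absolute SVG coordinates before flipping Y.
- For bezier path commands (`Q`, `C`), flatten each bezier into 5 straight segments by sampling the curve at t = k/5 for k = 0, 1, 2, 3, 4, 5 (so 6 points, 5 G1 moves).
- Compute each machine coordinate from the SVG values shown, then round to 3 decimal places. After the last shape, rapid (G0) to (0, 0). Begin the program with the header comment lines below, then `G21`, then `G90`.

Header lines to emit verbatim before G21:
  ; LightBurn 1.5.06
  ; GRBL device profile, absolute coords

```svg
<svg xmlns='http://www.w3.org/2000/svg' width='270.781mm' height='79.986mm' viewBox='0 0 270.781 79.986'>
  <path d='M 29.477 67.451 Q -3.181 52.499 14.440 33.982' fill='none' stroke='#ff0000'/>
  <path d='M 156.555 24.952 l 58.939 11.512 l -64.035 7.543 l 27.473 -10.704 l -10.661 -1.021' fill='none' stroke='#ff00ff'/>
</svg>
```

1 u = 1 mm; y_m = 79.986 − y.

[1] `<path>` quadratic bezier, #ff0000→cut S787 F774: (29.477,12.535) → (18.425,18.658) → (11.395,25.067) → (8.388,31.761) → (9.403,38.740) → (14.440,46.004)

[2] `<path>` open polyline, #ff00ff→engrave S251 F3144: (156.555,55.034) → (215.494,43.522) → (151.459,35.979) → (178.932,46.683) → (168.271,47.704)

; LightBurn 1.5.06
; GRBL device profile, absolute coords
G21
G90
G0 X29.477 Y12.535
M4 S787
G01 X18.425 Y18.658 F774
G01 X11.395 Y25.067
G01 X8.388 Y31.761
G01 X9.403 Y38.740
G01 X14.440 Y46.004
M5
G0 X156.555 Y55.034
M4 S251
G01 X215.494 Y43.522 F3144
G01 X151.459 Y35.979
G01 X178.932 Y46.683
G01 X168.271 Y47.704
M5
G0 X0.000 Y0.000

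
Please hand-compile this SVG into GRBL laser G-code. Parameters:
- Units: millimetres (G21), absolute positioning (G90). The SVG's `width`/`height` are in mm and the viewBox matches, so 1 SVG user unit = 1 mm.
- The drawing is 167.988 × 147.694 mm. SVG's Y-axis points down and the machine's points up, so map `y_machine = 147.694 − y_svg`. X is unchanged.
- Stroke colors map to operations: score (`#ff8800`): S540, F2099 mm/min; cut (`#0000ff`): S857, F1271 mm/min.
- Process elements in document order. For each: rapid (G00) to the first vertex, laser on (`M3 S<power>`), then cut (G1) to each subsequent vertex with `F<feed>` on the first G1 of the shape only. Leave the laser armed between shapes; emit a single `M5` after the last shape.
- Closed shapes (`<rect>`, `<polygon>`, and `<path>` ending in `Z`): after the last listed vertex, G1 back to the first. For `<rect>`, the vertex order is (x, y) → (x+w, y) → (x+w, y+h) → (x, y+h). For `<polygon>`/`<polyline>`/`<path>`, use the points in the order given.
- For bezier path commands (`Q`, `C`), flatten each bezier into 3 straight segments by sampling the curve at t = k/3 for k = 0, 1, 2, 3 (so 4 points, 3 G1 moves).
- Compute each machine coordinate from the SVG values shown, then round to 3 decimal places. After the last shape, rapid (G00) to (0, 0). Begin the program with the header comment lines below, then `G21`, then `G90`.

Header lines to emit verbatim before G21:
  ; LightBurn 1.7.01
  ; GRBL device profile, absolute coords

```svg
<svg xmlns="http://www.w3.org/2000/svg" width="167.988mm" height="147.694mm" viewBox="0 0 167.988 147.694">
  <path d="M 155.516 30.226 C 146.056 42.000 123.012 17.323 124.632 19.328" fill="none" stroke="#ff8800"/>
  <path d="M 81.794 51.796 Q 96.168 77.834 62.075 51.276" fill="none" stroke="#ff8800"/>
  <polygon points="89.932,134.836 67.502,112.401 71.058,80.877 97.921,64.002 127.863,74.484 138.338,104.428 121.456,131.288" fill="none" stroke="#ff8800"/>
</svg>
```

; LightBurn 1.7.01
; GRBL device profile, absolute coords
G21
G90
G00 X155.516 Y117.468
M3 S540
G1 X142.945 Y115.506 F2099
G1 X129.817 Y123.815
G1 X124.632 Y128.366
G00 X81.794 Y95.898
M3 S540
G1 X85.991 Y84.383 F2099
G1 X79.418 Y84.557
G1 X62.075 Y96.418
G00 X89.932 Y12.858
M3 S540
G1 X67.502 Y35.293 F2099
G1 X71.058 Y66.817
G1 X97.921 Y83.692
G1 X127.863 Y73.210
G1 X138.338 Y43.266
G1 X121.456 Y16.406
G1 X89.932 Y12.858
M5
G00 X0.000 Y0.000

viewBox `0 0 167.988 147.694` with mm width/height → 1 unit = 1 mm. Flip: y_m = 147.694 − y_svg.

**Shape 1** — `<path>` cubic bezier, stroke `#ff8800` → score (S540, F2099). Control points (SVG): P0=(155.516,30.226), P1=(146.056,42.000), P2=(123.012,17.323), P3=(124.632,19.328); sampled at t=k/3. Machine vertices: (155.516,117.468) → (142.945,115.506) → (129.817,123.815) → (124.632,128.366). Open path.

**Shape 2** — `<path>` quadratic bezier, stroke `#ff8800` → score (S540, F2099). Control points (SVG): P0=(81.794,51.796), P1=(96.168,77.834), P2=(62.075,51.276); sampled at t=k/3. Machine vertices: (81.794,95.898) → (85.991,84.383) → (79.418,84.557) → (62.075,96.418). Open path.

**Shape 3** — `<polygon>` regular polygon, stroke `#ff8800` → score (S540, F2099). Machine vertices: (89.932,12.858) → (67.502,35.293) → (71.058,66.817) → (97.921,83.692) → (127.863,73.210) → (138.338,43.266) → (121.456,16.406) → (89.932,12.858). Closed: final G1 returns to the first vertex.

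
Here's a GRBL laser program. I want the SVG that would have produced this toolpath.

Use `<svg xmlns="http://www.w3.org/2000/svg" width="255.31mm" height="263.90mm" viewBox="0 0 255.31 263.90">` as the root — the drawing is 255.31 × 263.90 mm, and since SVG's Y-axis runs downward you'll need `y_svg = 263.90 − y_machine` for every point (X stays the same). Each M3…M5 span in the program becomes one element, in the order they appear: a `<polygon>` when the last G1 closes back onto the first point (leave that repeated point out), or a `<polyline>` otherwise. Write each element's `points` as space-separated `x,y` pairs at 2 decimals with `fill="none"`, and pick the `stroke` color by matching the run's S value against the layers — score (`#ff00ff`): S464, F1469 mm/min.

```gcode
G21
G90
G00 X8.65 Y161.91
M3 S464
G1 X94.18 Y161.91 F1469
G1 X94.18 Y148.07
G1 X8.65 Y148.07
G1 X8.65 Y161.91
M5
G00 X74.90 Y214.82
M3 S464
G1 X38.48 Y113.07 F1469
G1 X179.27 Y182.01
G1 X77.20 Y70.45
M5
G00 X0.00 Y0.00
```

<svg xmlns="http://www.w3.org/2000/svg" width="255.31mm" height="263.90mm" viewBox="0 0 255.31 263.90">
  <polygon points="8.65,101.99 94.18,101.99 94.18,115.83 8.65,115.83" fill="none" stroke="#ff00ff"/>
  <polyline points="74.90,49.08 38.48,150.83 179.27,81.89 77.20,193.45" fill="none" stroke="#ff00ff"/>
</svg>

y_svg = 263.90 − y_m. Every run uses S464, so all elements get stroke `#ff00ff` (score).

[1] closed run; points: 8.65,101.99 94.18,101.99 94.18,115.83 8.65,115.83

[2] open run; points: 74.90,49.08 38.48,150.83 179.27,81.89 77.20,193.45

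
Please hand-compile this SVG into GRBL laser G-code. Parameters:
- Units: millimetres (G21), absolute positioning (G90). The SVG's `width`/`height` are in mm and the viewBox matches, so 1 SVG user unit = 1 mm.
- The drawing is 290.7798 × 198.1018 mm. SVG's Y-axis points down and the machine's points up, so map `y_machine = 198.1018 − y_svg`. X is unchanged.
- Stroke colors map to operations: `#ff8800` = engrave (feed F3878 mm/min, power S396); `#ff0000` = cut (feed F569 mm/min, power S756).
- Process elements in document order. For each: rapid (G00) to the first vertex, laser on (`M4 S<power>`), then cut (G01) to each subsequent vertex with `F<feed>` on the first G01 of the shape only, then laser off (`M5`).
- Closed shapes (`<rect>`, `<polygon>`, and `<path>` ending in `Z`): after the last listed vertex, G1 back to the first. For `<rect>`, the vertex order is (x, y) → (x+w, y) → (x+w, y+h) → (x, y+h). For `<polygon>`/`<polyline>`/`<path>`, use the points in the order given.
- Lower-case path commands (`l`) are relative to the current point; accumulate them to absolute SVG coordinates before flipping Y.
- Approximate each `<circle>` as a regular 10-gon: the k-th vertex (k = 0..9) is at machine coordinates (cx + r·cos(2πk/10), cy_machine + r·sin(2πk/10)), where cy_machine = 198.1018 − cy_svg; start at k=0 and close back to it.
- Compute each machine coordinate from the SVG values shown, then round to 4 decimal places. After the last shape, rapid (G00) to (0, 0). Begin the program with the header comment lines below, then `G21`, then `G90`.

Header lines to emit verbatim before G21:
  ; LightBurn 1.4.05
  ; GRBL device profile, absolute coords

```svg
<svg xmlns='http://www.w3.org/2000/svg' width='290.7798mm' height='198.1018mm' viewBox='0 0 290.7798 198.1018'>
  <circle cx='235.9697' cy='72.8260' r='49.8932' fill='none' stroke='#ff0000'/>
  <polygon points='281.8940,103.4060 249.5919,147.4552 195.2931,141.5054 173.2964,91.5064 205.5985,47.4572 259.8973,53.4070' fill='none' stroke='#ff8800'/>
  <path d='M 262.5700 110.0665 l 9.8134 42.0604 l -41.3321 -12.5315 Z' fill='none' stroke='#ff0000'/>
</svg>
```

1 u = 1 mm; y_m = 198.1018 − y.

[1] `<circle>` circle, #ff0000→cut S756 F569: (285.8629,125.2758) → (276.3341,154.6023) → (251.3875,172.7271) → (220.5519,172.7271) → (195.6053,154.6023) → (186.0765,125.2758) → (195.6053,95.9493) → (220.5519,77.8245) → (251.3875,77.8245) → (276.3341,95.9493) → (285.8629,125.2758) (closed)

[2] `<polygon>` regular polygon, #ff8800→engrave S396 F3878: (281.8940,94.6958) → (249.5919,50.6466) → (195.2931,56.5964) → (173.2964,106.5954) → (205.5985,150.6446) → (259.8973,144.6948) → (281.8940,94.6958) (closed)

[3] `<path>` regular polygon, #ff0000→cut S756 F569: (262.5700,88.0353) → (272.3834,45.9749) → (231.0513,58.5064) → (262.5700,88.0353) (closed)

; LightBurn 1.4.05
; GRBL device profile, absolute coords
G21
G90
G00 X285.8629 Y125.2758
M4 S756
G01 X276.3341 Y154.6023 F569
G01 X251.3875 Y172.7271
G01 X220.5519 Y172.7271
G01 X195.6053 Y154.6023
G01 X186.0765 Y125.2758
G01 X195.6053 Y95.9493
G01 X220.5519 Y77.8245
G01 X251.3875 Y77.8245
G01 X276.3341 Y95.9493
G01 X285.8629 Y125.2758
M5
G00 X281.8940 Y94.6958
M4 S396
G01 X249.5919 Y50.6466 F3878
G01 X195.2931 Y56.5964
G01 X173.2964 Y106.5954
G01 X205.5985 Y150.6446
G01 X259.8973 Y144.6948
G01 X281.8940 Y94.6958
M5
G00 X262.5700 Y88.0353
M4 S756
G01 X272.3834 Y45.9749 F569
G01 X231.0513 Y58.5064
G01 X262.5700 Y88.0353
M5
G00 X0.0000 Y0.0000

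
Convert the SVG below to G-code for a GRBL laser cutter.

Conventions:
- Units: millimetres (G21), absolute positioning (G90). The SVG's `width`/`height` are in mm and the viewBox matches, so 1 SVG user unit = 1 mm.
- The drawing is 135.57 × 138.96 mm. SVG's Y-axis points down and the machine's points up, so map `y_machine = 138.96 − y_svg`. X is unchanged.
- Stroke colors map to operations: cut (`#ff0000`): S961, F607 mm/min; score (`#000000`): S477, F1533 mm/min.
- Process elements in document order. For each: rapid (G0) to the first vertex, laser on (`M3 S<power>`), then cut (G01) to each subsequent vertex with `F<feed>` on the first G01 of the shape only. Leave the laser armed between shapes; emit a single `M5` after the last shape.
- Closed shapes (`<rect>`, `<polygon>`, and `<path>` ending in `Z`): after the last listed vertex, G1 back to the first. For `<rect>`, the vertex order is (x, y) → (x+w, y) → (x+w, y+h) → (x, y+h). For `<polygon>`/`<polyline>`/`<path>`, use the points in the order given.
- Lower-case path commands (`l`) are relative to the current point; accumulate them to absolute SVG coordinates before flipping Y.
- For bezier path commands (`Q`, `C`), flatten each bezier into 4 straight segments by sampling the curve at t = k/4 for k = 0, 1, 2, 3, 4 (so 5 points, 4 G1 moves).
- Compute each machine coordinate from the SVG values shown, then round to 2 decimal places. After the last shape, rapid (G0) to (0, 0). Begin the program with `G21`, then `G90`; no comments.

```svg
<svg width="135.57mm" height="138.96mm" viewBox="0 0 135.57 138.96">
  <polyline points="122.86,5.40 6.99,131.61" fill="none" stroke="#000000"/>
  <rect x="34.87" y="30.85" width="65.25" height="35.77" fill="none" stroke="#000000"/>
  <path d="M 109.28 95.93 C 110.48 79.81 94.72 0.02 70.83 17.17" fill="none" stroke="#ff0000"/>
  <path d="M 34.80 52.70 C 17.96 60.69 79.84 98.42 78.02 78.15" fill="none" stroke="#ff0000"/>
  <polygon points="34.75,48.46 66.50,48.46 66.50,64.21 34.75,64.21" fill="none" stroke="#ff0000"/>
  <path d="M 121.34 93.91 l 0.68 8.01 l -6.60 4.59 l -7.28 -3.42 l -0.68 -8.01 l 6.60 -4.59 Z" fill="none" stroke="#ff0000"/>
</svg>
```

G21
G90
G0 X122.86 Y133.56
M3 S477
G01 X6.99 Y7.35 F1533
G0 X34.87 Y108.11
M3 S477
G01 X100.12 Y108.11 F1533
G01 X100.12 Y72.34
G01 X34.87 Y72.34
G01 X34.87 Y108.11
G0 X109.28 Y43.03
M3 S961
G01 X107.14 Y64.55 F607
G01 X99.46 Y94.89
G01 X87.09 Y118.99
G01 X70.83 Y121.79
G0 X34.80 Y86.26
M3 S961
G01 X34.70 Y76.06 F607
G01 X50.78 Y62.94
G01 X69.67 Y55.11
G01 X78.02 Y60.81
G0 X34.75 Y90.50
M3 S961
G01 X66.50 Y90.50 F607
G01 X66.50 Y74.75
G01 X34.75 Y74.75
G01 X34.75 Y90.50
G0 X121.34 Y45.05
M3 S961
G01 X122.02 Y37.04 F607
G01 X115.42 Y32.45
G01 X108.14 Y35.87
G01 X107.46 Y43.88
G01 X114.06 Y48.47
G01 X121.34 Y45.05
M5
G0 X0.00 Y0.00

viewBox `0 0 135.57 138.96` with mm width/height → 1 unit = 1 mm. Flip: y_m = 138.96 − y_svg.

**Shape 1** — `<polyline>` line segment, stroke `#000000` → score (S477, F1533). Machine vertices: (122.86,133.56) → (6.99,7.35). Open path.

**Shape 2** — `<rect>` rectangle, stroke `#000000` → score (S477, F1533). Machine vertices: (34.87,108.11) → (100.12,108.11) → (100.12,72.34) → (34.87,72.34) → (34.87,108.11). Closed: final G1 returns to the first vertex.

**Shape 3** — `<path>` cubic bezier, stroke `#ff0000` → cut (S961, F607). Control points (SVG): P0=(109.28,95.93), P1=(110.48,79.81), P2=(94.72,0.02), P3=(70.83,17.17); sampled at t=k/4. Machine vertices: (109.28,43.03) → (107.14,64.55) → (99.46,94.89) → (87.09,118.99) → (70.83,121.79). Open path.

**Shape 4** — `<path>` cubic bezier, stroke `#ff0000` → cut (S961, F607). Control points (SVG): P0=(34.80,52.70), P1=(17.96,60.69), P2=(79.84,98.42), P3=(78.02,78.15); sampled at t=k/4. Machine vertices: (34.80,86.26) → (34.70,76.06) → (50.78,62.94) → (69.67,55.11) → (78.02,60.81). Open path.

**Shape 5** — `<polygon>` rectangle, stroke `#ff0000` → cut (S961, F607). Machine vertices: (34.75,90.50) → (66.50,90.50) → (66.50,74.75) → (34.75,74.75) → (34.75,90.50). Closed: final G1 returns to the first vertex.

**Shape 6** — `<path>` regular polygon, stroke `#ff0000` → cut (S961, F607). Machine vertices: (121.34,45.05) → (122.02,37.04) → (115.42,32.45) → (108.14,35.87) → (107.46,43.88) → (114.06,48.47) → (121.34,45.05). Closed: final G1 returns to the first vertex.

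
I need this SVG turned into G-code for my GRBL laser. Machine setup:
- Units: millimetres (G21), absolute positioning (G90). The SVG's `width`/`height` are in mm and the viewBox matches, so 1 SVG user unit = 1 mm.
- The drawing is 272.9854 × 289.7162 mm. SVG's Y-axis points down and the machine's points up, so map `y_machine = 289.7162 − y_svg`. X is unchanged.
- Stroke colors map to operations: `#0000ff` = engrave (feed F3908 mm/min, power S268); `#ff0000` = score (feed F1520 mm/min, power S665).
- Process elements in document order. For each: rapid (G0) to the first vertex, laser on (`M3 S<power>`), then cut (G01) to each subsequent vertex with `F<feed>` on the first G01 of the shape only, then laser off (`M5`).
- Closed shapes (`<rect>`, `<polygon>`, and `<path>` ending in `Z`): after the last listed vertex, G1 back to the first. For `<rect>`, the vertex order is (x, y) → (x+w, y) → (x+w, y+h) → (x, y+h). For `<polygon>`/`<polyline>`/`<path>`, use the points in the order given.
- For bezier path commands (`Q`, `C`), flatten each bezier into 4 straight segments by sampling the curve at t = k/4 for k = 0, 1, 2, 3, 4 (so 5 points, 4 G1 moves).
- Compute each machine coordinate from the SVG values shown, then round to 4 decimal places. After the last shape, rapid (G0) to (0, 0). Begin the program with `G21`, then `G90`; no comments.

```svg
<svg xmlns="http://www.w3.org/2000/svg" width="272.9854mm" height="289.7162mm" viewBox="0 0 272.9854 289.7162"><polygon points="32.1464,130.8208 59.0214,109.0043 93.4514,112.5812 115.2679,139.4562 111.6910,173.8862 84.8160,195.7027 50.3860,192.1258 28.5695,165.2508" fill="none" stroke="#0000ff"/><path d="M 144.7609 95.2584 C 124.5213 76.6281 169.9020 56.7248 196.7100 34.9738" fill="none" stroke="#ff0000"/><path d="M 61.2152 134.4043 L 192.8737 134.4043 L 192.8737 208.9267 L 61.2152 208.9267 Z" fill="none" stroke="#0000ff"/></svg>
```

G21
G90
G0 X32.1464 Y158.8954
M3 S268
G01 X59.0214 Y180.7119 F3908
G01 X93.4514 Y177.1350
G01 X115.2679 Y150.2600
G01 X111.6910 Y115.8300
G01 X84.8160 Y94.0135
G01 X50.3860 Y97.5904
G01 X28.5695 Y124.4654
G01 X32.1464 Y158.8954
M5
G0 X144.7609 Y194.4578
M3 S665
G01 X140.5695 Y208.6782 F1520
G01 X153.0926 Y223.4298
G01 X174.4371 Y238.7666
G01 X196.7100 Y254.7424
M5
G0 X61.2152 Y155.3119
M3 S268
G01 X192.8737 Y155.3119 F3908
G01 X192.8737 Y80.7895
G01 X61.2152 Y80.7895
G01 X61.2152 Y155.3119
M5
G0 X0.0000 Y0.0000

viewBox `0 0 272.9854 289.7162` with mm width/height → 1 unit = 1 mm. Flip: y_m = 289.7162 − y_svg.

**Shape 1** — `<polygon>` regular polygon, stroke `#0000ff` → engrave (S268, F3908). Machine vertices: (32.1464,158.8954) → (59.0214,180.7119) → (93.4514,177.1350) → (115.2679,150.2600) → (111.6910,115.8300) → (84.8160,94.0135) → (50.3860,97.5904) → (28.5695,124.4654) → (32.1464,158.8954). Closed: final G1 returns to the first vertex.

**Shape 2** — `<path>` cubic bezier, stroke `#ff0000` → score (S665, F1520). Control points (SVG): P0=(144.7609,95.2584), P1=(124.5213,76.6281), P2=(169.9020,56.7248), P3=(196.7100,34.9738); sampled at t=k/4. Machine vertices: (144.7609,194.4578) → (140.5695,208.6782) → (153.0926,223.4298) → (174.4371,238.7666) → (196.7100,254.7424). Open path.

**Shape 3** — `<path>` rectangle, stroke `#0000ff` → engrave (S268, F3908). Machine vertices: (61.2152,155.3119) → (192.8737,155.3119) → (192.8737,80.7895) → (61.2152,80.7895) → (61.2152,155.3119). Closed: final G1 returns to the first vertex.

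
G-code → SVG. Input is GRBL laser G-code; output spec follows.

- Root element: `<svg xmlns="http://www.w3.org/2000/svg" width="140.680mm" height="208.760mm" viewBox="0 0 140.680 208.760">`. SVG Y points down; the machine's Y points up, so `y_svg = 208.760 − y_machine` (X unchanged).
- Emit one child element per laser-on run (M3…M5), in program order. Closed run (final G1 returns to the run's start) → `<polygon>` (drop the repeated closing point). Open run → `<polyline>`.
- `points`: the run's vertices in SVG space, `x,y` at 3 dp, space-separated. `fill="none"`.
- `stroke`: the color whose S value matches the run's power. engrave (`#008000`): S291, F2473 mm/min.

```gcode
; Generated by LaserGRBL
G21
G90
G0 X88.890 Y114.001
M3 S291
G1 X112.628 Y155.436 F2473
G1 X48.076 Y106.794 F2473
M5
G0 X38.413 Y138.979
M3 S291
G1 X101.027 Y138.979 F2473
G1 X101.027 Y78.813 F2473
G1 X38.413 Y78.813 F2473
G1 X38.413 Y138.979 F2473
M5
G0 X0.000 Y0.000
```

Each laser-on run becomes one SVG element. Flip Y back into SVG space with y_svg = 208.760 − y_machine. Every run uses S291, so all elements get stroke `#008000` (engrave).

Run 1: The run is open, so emit a `<polyline>` with points (Y-flipped): 88.890,94.759 112.628,53.324 48.076,101.966.

Run 2: The run returns to its start, so emit a `<polygon>` with points (Y-flipped): 38.413,69.781 101.027,69.781 101.027,129.947 38.413,129.947.

<svg xmlns="http://www.w3.org/2000/svg" width="140.680mm" height="208.760mm" viewBox="0 0 140.680 208.760">
  <polyline points="88.890,94.759 112.628,53.324 48.076,101.966" fill="none" stroke="#008000"/>
  <polygon points="38.413,69.781 101.027,69.781 101.027,129.947 38.413,129.947" fill="none" stroke="#008000"/>
</svg>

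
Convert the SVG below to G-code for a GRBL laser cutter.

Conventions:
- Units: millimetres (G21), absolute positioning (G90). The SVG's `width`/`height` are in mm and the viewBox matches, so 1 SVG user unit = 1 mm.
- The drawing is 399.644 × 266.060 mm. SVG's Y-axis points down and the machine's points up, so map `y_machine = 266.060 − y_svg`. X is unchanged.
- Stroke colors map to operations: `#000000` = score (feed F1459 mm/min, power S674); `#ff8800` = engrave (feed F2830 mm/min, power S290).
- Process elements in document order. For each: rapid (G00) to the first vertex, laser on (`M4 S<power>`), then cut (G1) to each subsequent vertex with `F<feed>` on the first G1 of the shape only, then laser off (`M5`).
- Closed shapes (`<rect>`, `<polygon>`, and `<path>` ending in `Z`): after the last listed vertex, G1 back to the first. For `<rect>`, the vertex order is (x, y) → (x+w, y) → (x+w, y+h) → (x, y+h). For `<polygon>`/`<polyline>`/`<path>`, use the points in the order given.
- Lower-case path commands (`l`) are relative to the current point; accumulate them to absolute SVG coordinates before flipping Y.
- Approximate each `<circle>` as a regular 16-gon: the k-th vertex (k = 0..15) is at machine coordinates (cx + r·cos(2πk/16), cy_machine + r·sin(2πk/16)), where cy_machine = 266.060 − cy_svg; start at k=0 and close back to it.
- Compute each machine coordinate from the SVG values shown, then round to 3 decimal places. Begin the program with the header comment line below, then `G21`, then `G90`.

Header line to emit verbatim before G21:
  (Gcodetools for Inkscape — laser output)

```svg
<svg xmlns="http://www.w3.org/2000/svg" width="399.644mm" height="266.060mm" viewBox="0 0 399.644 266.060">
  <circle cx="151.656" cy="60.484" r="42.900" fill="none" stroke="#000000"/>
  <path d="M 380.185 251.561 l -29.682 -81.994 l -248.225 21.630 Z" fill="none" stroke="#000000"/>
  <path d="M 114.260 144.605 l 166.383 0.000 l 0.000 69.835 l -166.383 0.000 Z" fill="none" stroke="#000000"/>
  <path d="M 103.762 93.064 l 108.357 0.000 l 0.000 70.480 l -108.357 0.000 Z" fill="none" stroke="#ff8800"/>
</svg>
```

1 u = 1 mm; y_m = 266.060 − y.

[1] `<circle>` circle, #000000→score S674 F1459: (194.556,205.576) → (191.290,221.993) → (181.991,235.911) → (168.073,245.210) → (151.656,248.476) → (135.239,245.210) → (121.321,235.911) → (112.022,221.993) → (108.756,205.576) → (112.022,189.159) → (121.321,175.241) → (135.239,165.942) → (151.656,162.676) → (168.073,165.942) → (181.991,175.241) → (191.290,189.159) → (194.556,205.576) (closed)

[2] `<path>` closed polygon, #000000→score S674 F1459: (380.185,14.499) → (350.503,96.493) → (102.278,74.863) → (380.185,14.499) (closed)

[3] `<path>` rectangle, #000000→score S674 F1459: (114.260,121.455) → (280.643,121.455) → (280.643,51.620) → (114.260,51.620) → (114.260,121.455) (closed)

[4] `<path>` rectangle, #ff8800→engrave S290 F2830: (103.762,172.996) → (212.119,172.996) → (212.119,102.516) → (103.762,102.516) → (103.762,172.996) (closed)

(Gcodetools for Inkscape — laser output)
G21
G90
G00 X194.556 Y205.576
M4 S674
G1 X191.290 Y221.993 F1459
G1 X181.991 Y235.911
G1 X168.073 Y245.210
G1 X151.656 Y248.476
G1 X135.239 Y245.210
G1 X121.321 Y235.911
G1 X112.022 Y221.993
G1 X108.756 Y205.576
G1 X112.022 Y189.159
G1 X121.321 Y175.241
G1 X135.239 Y165.942
G1 X151.656 Y162.676
G1 X168.073 Y165.942
G1 X181.991 Y175.241
G1 X191.290 Y189.159
G1 X194.556 Y205.576
M5
G00 X380.185 Y14.499
M4 S674
G1 X350.503 Y96.493 F1459
G1 X102.278 Y74.863
G1 X380.185 Y14.499
M5
G00 X114.260 Y121.455
M4 S674
G1 X280.643 Y121.455 F1459
G1 X280.643 Y51.620
G1 X114.260 Y51.620
G1 X114.260 Y121.455
M5
G00 X103.762 Y172.996
M4 S290
G1 X212.119 Y172.996 F2830
G1 X212.119 Y102.516
G1 X103.762 Y102.516
G1 X103.762 Y172.996
M5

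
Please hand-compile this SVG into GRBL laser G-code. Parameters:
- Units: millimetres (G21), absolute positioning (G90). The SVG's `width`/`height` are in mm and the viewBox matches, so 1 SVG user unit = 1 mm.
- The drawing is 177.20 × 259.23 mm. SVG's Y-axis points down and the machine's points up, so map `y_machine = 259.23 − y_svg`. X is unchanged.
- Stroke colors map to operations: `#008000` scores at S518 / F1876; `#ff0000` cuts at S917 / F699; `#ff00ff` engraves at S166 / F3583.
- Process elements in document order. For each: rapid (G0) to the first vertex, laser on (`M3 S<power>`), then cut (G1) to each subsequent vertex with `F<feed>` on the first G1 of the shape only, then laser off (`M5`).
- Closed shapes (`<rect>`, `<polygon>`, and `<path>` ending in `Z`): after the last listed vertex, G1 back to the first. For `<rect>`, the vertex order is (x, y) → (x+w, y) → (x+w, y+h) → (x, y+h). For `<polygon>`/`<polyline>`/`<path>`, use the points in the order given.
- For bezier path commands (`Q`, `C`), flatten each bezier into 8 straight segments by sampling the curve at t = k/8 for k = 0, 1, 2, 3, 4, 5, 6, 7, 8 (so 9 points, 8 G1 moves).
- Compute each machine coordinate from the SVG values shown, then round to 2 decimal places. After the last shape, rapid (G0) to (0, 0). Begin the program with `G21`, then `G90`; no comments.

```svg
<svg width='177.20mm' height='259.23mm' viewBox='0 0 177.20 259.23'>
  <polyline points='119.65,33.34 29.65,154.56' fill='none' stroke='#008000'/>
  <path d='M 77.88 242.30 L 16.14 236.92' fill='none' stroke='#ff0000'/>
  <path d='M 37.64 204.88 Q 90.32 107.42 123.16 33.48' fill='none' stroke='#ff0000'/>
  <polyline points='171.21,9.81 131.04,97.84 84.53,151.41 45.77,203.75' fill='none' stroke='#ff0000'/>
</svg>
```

G21
G90
G0 X119.65 Y225.89
M3 S518
G1 X29.65 Y104.67 F1876
M5
G0 X77.88 Y16.93
M3 S917
G1 X16.14 Y22.31 F699
M5
G0 X37.64 Y54.35
M3 S917
G1 X50.50 Y78.35 F699
G1 X62.74 Y101.61
G1 X74.36 Y124.14
G1 X85.36 Y145.93
G1 X95.74 Y166.99
G1 X105.50 Y187.31
G1 X114.64 Y206.90
G1 X123.16 Y225.75
M5
G0 X171.21 Y249.42
M3 S917
G1 X131.04 Y161.39 F699
G1 X84.53 Y107.82
G1 X45.77 Y55.48
M5
G0 X0.00 Y0.00

Since the viewBox matches the mm dimensions, user units are millimetres directly. The only transform is the Y-flip y_m = 259.23 − y_svg.

Shape 1 is a line segment drawn with `<polyline>`. Its stroke #008000 means score at S518, F1876. After flipping Y the toolpath is (119.65,225.89) → (29.65,104.67).

Shape 2 is a line segment drawn with `<path>`. Its stroke #ff0000 means cut at S917, F699. After flipping Y the toolpath is (77.88,16.93) → (16.14,22.31).

Shape 3 is a quadratic bezier drawn with `<path>`. Its stroke #ff0000 means cut at S917, F699. After flipping Y the toolpath is (37.64,54.35) → (50.50,78.35) → (62.74,101.61) → (74.36,124.14) → (85.36,145.93) → (95.74,166.99) → (105.50,187.31) → (114.64,206.90) → (123.16,225.75).

Shape 4 is a open polyline drawn with `<polyline>`. Its stroke #ff0000 means cut at S917, F699. After flipping Y the toolpath is (171.21,249.42) → (131.04,161.39) → (84.53,107.82) → (45.77,55.48).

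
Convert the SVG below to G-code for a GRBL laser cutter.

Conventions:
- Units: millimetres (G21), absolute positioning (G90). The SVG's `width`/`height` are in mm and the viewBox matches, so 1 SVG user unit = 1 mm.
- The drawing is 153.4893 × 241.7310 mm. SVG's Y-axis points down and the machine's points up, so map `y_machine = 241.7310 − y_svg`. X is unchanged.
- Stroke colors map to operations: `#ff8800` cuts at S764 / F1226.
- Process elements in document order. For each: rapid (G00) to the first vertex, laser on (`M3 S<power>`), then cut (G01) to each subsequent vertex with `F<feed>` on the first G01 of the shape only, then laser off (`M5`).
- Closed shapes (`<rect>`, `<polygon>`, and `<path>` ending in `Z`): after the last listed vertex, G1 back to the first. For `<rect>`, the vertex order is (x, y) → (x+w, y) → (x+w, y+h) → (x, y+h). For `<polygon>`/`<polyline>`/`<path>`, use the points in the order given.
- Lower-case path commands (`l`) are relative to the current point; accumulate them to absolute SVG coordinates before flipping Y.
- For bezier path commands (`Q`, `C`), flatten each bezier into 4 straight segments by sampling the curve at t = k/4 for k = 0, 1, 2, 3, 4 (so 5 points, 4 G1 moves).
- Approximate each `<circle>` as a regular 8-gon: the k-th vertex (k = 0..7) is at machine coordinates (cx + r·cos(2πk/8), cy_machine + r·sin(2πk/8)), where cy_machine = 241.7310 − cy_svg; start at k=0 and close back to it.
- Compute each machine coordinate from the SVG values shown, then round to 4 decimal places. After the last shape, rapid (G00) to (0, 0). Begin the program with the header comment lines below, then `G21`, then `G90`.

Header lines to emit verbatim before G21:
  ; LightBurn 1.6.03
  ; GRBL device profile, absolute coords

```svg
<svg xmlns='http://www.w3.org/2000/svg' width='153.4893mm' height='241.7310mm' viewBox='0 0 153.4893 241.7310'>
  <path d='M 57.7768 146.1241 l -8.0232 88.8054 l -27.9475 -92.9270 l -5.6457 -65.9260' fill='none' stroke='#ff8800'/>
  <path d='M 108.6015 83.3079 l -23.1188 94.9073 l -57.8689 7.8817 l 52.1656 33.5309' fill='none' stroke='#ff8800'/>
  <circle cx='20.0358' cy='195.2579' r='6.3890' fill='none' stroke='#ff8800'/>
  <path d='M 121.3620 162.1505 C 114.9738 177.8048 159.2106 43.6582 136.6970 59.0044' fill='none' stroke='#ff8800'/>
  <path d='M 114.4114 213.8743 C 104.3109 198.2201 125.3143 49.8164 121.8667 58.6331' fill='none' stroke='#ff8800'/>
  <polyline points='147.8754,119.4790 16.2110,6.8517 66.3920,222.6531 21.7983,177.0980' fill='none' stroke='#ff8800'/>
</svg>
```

; LightBurn 1.6.03
; GRBL device profile, absolute coords
G21
G90
G00 X57.7768 Y95.6069
M3 S764
G01 X49.7536 Y6.8015 F1226
G01 X21.8061 Y99.7285
G01 X16.1604 Y165.6545
M5
G00 X108.6015 Y158.4231
M3 S764
G01 X85.4827 Y63.5158 F1226
G01 X27.6138 Y55.6341
G01 X79.7794 Y22.1032
M5
G00 X26.4248 Y46.4731
M3 S764
G01 X24.5535 Y50.9908 F1226
G01 X20.0358 Y52.8621
G01 X15.5181 Y50.9908
G01 X13.6468 Y46.4731
G01 X15.5181 Y41.9554
G01 X20.0358 Y40.0841
G01 X24.5535 Y41.9554
G01 X26.4248 Y46.4731
M5
G00 X121.3620 Y79.5805
M3 S764
G01 X124.2290 Y91.2510 F1226
G01 X135.0765 Y131.0380
G01 X142.9005 Y170.8828
G01 X136.6970 Y182.7266
M5
G00 X114.4114 Y27.8567
M3 S764
G01 X111.8000 Y59.9571 F1226
G01 X115.6442 Y114.6539
G01 X120.7359 Y164.7624
G01 X121.8667 Y183.0979
M5
G00 X147.8754 Y122.2520
M3 S764
G01 X16.2110 Y234.8793 F1226
G01 X66.3920 Y19.0779
G01 X21.7983 Y64.6330
M5
G00 X0.0000 Y0.0000

1 u = 1 mm; y_m = 241.7310 − y.

[1] `<path>` open polyline, #ff8800→cut S764 F1226: (57.7768,95.6069) → (49.7536,6.8015) → (21.8061,99.7285) → (16.1604,165.6545)

[2] `<path>` open polyline, #ff8800→cut S764 F1226: (108.6015,158.4231) → (85.4827,63.5158) → (27.6138,55.6341) → (79.7794,22.1032)

[3] `<circle>` circle, #ff8800→cut S764 F1226: (26.4248,46.4731) → (24.5535,50.9908) → (20.0358,52.8621) → (15.5181,50.9908) → (13.6468,46.4731) → (15.5181,41.9554) → (20.0358,40.0841) → (24.5535,41.9554) → (26.4248,46.4731) (closed)

[4] `<path>` cubic bezier, #ff8800→cut S764 F1226: (121.3620,79.5805) → (124.2290,91.2510) → (135.0765,131.0380) → (142.9005,170.8828) → (136.6970,182.7266)

[5] `<path>` cubic bezier, #ff8800→cut S764 F1226: (114.4114,27.8567) → (111.8000,59.9571) → (115.6442,114.6539) → (120.7359,164.7624) → (121.8667,183.0979)

[6] `<polyline>` open polyline, #ff8800→cut S764 F1226: (147.8754,122.2520) → (16.2110,234.8793) → (66.3920,19.0779) → (21.7983,64.6330)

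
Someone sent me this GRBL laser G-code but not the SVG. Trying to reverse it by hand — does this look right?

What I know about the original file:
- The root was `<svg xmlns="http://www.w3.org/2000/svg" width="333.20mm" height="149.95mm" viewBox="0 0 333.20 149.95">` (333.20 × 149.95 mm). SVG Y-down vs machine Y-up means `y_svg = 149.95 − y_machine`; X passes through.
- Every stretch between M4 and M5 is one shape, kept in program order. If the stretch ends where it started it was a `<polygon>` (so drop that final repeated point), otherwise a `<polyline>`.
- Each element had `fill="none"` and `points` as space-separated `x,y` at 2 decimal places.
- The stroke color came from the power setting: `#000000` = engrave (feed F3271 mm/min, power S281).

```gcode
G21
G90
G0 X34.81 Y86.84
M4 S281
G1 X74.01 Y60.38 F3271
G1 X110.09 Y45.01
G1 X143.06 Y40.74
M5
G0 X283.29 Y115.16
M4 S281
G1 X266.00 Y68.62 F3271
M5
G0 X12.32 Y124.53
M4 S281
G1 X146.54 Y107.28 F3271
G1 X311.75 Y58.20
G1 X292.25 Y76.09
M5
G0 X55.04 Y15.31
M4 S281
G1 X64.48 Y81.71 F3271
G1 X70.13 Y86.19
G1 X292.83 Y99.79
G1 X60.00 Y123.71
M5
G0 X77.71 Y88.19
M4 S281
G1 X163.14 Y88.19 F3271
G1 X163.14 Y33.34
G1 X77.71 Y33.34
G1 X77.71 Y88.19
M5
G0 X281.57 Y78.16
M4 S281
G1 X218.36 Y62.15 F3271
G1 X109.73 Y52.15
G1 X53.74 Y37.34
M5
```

<svg xmlns="http://www.w3.org/2000/svg" width="333.20mm" height="149.95mm" viewBox="0 0 333.20 149.95">
  <polyline points="34.81,63.11 74.01,89.57 110.09,104.94 143.06,109.21" fill="none" stroke="#000000"/>
  <polyline points="283.29,34.79 266.00,81.33" fill="none" stroke="#000000"/>
  <polyline points="12.32,25.42 146.54,42.67 311.75,91.75 292.25,73.86" fill="none" stroke="#000000"/>
  <polyline points="55.04,134.64 64.48,68.24 70.13,63.76 292.83,50.16 60.00,26.24" fill="none" stroke="#000000"/>
  <polygon points="77.71,61.76 163.14,61.76 163.14,116.61 77.71,116.61" fill="none" stroke="#000000"/>
  <polyline points="281.57,71.79 218.36,87.80 109.73,97.80 53.74,112.61" fill="none" stroke="#000000"/>
</svg>

y_svg = 149.95 − y_m. Every run uses S281, so all elements get stroke `#000000` (engrave).

[1] open run; points: 34.81,63.11 74.01,89.57 110.09,104.94 143.06,109.21

[2] open run; points: 283.29,34.79 266.00,81.33

[3] open run; points: 12.32,25.42 146.54,42.67 311.75,91.75 292.25,73.86

[4] open run; points: 55.04,134.64 64.48,68.24 70.13,63.76 292.83,50.16 60.00,26.24

[5] closed run; points: 77.71,61.76 163.14,61.76 163.14,116.61 77.71,116.61

[6] open run; points: 281.57,71.79 218.36,87.80 109.73,97.80 53.74,112.61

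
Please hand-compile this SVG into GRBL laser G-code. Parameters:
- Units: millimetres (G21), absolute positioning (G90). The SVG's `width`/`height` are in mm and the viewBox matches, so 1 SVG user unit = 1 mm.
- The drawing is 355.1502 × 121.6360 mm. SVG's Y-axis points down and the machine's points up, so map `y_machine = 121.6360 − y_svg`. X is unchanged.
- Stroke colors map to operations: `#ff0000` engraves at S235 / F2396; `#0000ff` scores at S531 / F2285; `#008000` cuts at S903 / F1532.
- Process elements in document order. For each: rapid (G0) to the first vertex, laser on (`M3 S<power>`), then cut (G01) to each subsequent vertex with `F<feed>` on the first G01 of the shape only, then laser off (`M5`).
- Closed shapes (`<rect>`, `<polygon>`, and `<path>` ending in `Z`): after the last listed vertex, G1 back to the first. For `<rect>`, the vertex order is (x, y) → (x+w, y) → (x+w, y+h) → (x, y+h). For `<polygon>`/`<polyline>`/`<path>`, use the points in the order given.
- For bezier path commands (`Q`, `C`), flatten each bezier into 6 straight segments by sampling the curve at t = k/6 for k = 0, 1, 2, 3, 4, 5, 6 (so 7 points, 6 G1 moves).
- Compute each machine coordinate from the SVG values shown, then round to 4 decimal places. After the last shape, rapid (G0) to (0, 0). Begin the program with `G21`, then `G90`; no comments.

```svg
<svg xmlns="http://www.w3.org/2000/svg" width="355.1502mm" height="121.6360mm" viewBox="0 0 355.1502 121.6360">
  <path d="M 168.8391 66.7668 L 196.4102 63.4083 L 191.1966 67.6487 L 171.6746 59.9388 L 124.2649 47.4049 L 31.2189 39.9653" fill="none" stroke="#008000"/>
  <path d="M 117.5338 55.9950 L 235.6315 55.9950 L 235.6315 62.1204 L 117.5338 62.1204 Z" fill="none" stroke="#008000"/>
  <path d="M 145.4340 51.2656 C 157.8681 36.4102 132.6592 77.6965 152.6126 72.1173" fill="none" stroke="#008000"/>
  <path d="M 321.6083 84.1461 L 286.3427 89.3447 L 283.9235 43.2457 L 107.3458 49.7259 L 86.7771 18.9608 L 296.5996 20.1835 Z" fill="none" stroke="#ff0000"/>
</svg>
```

G21
G90
G0 X168.8391 Y54.8692
M3 S903
G01 X196.4102 Y58.2277 F1532
G01 X191.1966 Y53.9873
G01 X171.6746 Y61.6972
G01 X124.2649 Y74.2311
G01 X31.2189 Y81.6707
M5
G0 X117.5338 Y65.6410
M3 S903
G01 X235.6315 Y65.6410 F1532
G01 X235.6315 Y59.5156
G01 X117.5338 Y59.5156
G01 X117.5338 Y65.6410
M5
G0 X145.4340 Y70.3704
M3 S903
G01 X148.8975 Y73.5965 F1532
G01 X148.3873 Y70.3270
G01 X146.2036 Y63.4231
G01 X144.6464 Y55.7463
G01 X146.0161 Y50.1577
G01 X152.6126 Y49.5187
M5
G0 X321.6083 Y37.4899
M3 S235
G01 X286.3427 Y32.2913 F2396
G01 X283.9235 Y78.3903
G01 X107.3458 Y71.9101
G01 X86.7771 Y102.6752
G01 X296.5996 Y101.4525
G01 X321.6083 Y37.4899
M5
G0 X0.0000 Y0.0000

Since the viewBox matches the mm dimensions, user units are millimetres directly. The only transform is the Y-flip y_m = 121.6360 − y_svg.

Shape 1 is a open polyline drawn with `<path>`. Its stroke #008000 means cut at S903, F1532. After flipping Y the toolpath is (168.8391,54.8692) → (196.4102,58.2277) → (191.1966,53.9873) → (171.6746,61.6972) → (124.2649,74.2311) → (31.2189,81.6707).

Shape 2 is a rectangle drawn with `<path>`. Its stroke #008000 means cut at S903, F1532. After flipping Y the toolpath is (117.5338,65.6410) → (235.6315,65.6410) → (235.6315,59.5156) → (117.5338,59.5156) → (117.5338,65.6410), returning to the start.

Shape 3 is a cubic bezier drawn with `<path>`. Its stroke #008000 means cut at S903, F1532. After flipping Y the toolpath is (145.4340,70.3704) → (148.8975,73.5965) → (148.3873,70.3270) → (146.2036,63.4231) → (144.6464,55.7463) → (146.0161,50.1577) → (152.6126,49.5187).

Shape 4 is a closed polygon drawn with `<path>`. Its stroke #ff0000 means engrave at S235, F2396. After flipping Y the toolpath is (321.6083,37.4899) → (286.3427,32.2913) → (283.9235,78.3903) → (107.3458,71.9101) → (86.7771,102.6752) → (296.5996,101.4525) → (321.6083,37.4899), returning to the start.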